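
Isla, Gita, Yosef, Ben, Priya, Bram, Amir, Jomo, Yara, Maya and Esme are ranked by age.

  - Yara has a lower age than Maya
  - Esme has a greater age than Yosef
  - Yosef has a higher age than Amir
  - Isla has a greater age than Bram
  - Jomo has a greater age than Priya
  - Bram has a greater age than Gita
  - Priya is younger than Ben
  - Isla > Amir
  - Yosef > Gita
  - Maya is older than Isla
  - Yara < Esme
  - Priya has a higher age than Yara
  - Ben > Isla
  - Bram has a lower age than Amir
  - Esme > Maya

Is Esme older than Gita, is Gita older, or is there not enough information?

Esme

Gita < Bram < Amir < Isla < Maya < Esme, by transitivity through Bram, Amir, Isla, Maya.
So Esme is older.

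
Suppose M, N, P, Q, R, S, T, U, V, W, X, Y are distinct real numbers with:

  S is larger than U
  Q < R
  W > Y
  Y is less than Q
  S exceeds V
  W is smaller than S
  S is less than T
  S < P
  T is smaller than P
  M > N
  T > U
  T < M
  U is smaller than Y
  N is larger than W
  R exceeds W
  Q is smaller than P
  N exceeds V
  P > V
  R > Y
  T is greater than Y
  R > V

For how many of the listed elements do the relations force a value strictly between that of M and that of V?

3

Chaining upward from V reaches: S, T, N, P, R.
Chaining downward from M reaches: U, Y, W, S, T, N.
Strictly between V and M are those in both lists: S, T, N — 3 elements.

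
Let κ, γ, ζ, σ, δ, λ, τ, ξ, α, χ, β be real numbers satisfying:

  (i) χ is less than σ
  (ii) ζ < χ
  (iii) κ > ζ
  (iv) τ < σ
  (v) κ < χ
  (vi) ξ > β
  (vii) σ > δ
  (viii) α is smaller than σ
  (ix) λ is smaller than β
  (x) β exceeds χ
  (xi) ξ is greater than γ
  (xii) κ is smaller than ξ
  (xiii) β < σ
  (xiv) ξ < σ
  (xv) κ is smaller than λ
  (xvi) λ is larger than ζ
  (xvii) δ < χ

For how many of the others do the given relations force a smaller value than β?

The elements the relations force below β are ζ, κ, δ, λ, χ — no chain reaches any other.
That is 5.

5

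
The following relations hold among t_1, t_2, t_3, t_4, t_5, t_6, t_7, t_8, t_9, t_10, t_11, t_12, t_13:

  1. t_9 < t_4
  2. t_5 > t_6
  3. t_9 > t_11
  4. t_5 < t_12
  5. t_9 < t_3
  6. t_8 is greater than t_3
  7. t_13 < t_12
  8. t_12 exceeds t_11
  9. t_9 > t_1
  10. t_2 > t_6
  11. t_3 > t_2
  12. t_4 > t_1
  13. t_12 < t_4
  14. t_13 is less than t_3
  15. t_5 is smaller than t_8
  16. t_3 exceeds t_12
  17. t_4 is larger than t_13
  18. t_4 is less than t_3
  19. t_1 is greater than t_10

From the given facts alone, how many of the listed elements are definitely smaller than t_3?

10

The elements the relations force below t_3 are t_6, t_10, t_13, t_1, t_11, t_9, t_5, t_12, t_2, t_4 — no chain reaches any other.
That is 10.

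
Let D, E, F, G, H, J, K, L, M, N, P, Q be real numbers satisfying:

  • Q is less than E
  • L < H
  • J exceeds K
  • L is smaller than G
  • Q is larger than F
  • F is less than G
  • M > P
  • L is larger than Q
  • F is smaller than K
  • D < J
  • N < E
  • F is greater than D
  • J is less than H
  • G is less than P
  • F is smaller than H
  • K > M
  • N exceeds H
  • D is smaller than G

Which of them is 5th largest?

Chaining the given pairs: D < F < Q < L < G < P < M < K < J < H < N < E.
Counting 5 from the largest end gives K.

K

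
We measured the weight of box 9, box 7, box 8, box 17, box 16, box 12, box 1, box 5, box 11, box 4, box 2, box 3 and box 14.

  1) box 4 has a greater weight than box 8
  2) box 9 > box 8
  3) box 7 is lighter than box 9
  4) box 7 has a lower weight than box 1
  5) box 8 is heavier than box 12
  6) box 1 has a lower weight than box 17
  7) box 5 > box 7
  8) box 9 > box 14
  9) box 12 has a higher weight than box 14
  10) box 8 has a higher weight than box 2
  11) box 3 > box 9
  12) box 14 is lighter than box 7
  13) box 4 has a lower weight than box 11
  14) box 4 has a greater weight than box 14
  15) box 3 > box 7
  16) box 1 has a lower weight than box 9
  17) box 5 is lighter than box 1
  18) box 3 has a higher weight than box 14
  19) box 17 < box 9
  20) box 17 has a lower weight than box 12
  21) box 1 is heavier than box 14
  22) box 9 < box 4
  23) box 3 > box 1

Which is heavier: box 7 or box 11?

The relevant relations are box 7 < box 5; box 5 < box 1; box 1 < box 17; box 17 < box 12; box 12 < box 8; box 8 < box 9; box 9 < box 4; box 4 < box 11.
Chaining these gives box 7 < box 5 < box 1 < box 17 < box 12 < box 8 < box 9 < box 4 < box 11.
So box 7 < box 11; box 11 is the heavier of the two.

box 11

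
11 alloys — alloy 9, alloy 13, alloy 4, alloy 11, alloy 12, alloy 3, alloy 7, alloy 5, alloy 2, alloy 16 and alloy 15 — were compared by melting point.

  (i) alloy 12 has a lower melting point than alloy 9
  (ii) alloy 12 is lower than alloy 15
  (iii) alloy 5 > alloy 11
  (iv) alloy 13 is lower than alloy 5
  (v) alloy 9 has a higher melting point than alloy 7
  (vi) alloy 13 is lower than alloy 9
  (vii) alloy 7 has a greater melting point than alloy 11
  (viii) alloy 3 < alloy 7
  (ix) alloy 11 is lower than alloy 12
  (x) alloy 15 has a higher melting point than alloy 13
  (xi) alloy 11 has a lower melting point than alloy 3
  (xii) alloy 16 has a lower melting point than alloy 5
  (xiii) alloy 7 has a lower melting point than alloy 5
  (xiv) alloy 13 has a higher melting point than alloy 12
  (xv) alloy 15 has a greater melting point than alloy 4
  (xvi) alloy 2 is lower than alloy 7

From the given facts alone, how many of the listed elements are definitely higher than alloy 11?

From alloy 11 the given relations immediately reach alloy 12, alloy 3, alloy 7, alloy 5.
From those, alloy 13, alloy 15, alloy 9 — 7 in total.
No other element is forced above alloy 11 by the given relations, so the count is 7.

7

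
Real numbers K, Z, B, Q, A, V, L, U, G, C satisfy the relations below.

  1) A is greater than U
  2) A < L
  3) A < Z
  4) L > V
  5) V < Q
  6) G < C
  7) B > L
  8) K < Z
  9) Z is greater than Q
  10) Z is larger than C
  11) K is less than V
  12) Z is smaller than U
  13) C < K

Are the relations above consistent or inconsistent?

Chaining the given relations yields Z < U < A, so Z < A. But one relation states A < Z. These cannot both hold.

inconsistent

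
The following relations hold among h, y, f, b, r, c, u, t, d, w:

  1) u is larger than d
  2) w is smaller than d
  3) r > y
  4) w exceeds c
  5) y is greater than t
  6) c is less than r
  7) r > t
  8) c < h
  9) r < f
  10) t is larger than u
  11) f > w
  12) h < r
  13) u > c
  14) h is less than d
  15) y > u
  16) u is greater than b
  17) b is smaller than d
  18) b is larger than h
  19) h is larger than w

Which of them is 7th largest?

b

Piecing the relations together gives one ordering: c < w < h < b < d < u < t < y < r < f.
The 7th largest is b.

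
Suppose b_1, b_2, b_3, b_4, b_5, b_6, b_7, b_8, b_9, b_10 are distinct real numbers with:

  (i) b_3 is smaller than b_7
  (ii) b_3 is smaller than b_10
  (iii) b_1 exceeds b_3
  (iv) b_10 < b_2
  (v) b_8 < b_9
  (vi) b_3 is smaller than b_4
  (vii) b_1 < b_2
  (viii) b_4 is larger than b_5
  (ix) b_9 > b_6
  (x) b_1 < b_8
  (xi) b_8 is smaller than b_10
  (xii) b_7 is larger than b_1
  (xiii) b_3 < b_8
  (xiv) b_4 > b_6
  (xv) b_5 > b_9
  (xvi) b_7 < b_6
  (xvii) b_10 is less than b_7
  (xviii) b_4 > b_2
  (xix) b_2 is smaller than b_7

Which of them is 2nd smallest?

Chaining the given pairs: b_3 < b_1 < b_8 < b_10 < b_2 < b_7 < b_6 < b_9 < b_5 < b_4.
Counting 2 from the smallest end gives b_1.

b_1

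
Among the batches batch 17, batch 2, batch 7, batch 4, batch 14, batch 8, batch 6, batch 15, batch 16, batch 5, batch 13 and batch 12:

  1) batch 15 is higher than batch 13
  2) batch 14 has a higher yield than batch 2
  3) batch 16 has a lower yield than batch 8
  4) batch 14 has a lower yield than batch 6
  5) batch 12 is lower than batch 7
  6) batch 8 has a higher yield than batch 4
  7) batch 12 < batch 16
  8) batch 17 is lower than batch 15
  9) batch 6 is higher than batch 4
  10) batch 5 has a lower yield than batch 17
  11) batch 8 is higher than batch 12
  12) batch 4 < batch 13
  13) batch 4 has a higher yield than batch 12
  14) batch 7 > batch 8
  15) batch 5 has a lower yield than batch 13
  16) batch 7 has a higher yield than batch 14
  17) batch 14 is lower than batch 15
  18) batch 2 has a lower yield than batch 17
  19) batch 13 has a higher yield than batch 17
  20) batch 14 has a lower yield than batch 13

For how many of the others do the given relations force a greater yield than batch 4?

5

The elements the relations force above batch 4 are batch 13, batch 8, batch 6, batch 7, batch 15 — no chain reaches any other.
That is 5.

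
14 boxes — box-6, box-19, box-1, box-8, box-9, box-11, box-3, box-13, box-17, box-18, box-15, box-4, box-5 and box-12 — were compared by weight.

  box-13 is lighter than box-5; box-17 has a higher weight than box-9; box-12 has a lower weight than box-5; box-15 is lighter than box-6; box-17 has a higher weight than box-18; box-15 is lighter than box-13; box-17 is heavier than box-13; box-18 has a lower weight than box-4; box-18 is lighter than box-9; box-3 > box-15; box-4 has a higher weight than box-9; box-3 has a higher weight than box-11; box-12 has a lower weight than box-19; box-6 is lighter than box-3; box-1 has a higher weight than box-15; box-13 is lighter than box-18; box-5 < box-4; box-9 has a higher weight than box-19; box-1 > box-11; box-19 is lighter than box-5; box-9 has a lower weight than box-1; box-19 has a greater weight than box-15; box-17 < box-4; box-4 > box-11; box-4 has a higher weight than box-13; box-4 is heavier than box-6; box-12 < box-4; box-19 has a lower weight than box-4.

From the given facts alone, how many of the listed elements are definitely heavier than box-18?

The elements the relations force above box-18 are box-9, box-1, box-17, box-4 — no chain reaches any other.
That is 4.

4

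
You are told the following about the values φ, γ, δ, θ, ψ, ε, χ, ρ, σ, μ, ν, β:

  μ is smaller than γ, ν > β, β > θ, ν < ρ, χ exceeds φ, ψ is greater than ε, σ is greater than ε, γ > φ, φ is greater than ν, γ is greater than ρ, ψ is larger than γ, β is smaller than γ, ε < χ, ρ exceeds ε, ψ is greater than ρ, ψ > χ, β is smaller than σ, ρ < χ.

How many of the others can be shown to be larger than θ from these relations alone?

Directly above θ: β.
One step further: ν, σ, γ (4 so far).
One step further: ρ, φ, ψ (7 so far).
One step further: χ (8 so far).
No other element is forced above θ by the given relations, so the count is 8.

8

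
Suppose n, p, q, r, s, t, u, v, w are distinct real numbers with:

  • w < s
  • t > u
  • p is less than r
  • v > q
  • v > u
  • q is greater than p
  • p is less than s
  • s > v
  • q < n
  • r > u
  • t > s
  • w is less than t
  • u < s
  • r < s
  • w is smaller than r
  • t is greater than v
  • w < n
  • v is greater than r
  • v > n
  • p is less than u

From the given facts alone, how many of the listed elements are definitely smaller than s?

7

Directly below s: p, u, w, r, v.
One step further: q, n (7 so far).
No other element is forced below s by the given relations, so the count is 7.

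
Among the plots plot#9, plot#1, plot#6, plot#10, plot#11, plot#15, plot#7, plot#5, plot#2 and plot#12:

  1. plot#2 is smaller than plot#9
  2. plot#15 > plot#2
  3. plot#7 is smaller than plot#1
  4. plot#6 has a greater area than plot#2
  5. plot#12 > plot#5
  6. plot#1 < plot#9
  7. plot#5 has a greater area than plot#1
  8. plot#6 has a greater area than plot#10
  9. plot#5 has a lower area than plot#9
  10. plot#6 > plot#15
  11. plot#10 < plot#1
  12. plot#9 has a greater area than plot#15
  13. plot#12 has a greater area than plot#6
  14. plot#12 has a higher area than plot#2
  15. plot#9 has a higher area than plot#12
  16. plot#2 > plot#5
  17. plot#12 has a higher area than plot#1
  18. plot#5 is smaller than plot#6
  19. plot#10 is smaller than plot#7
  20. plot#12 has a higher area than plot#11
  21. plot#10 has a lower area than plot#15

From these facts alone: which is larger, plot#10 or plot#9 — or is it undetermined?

The relevant relations are plot#10 < plot#7; plot#7 < plot#1; plot#1 < plot#5; plot#5 < plot#2; plot#2 < plot#15; plot#15 < plot#6; plot#6 < plot#12; plot#12 < plot#9.
Chaining these gives plot#10 < plot#7 < plot#1 < plot#5 < plot#2 < plot#15 < plot#6 < plot#12 < plot#9.
So plot#9 is larger.

plot#9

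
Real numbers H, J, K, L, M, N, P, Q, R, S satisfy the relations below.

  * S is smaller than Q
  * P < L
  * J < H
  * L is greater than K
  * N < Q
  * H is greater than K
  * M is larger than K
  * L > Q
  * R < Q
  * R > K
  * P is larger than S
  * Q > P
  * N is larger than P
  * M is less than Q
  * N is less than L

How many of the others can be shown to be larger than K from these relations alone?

5

Directly above K: R, H, M, L.
One step further: Q (5 so far).
No other element is forced above K by the given relations, so the count is 5.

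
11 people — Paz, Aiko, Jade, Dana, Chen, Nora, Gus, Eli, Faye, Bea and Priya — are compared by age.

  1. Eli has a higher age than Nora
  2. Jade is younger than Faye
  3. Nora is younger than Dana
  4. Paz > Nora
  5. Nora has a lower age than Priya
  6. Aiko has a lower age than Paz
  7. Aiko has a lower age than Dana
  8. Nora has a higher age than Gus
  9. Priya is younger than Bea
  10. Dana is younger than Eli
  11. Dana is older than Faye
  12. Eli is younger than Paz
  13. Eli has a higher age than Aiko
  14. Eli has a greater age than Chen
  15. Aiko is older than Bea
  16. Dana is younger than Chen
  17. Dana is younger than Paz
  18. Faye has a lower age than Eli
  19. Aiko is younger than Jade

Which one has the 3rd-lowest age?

Priya

Chaining the given pairs: Gus < Nora < Priya < Bea < Aiko < Jade < Faye < Dana < Chen < Eli < Paz.
Counting 3 from the smallest end gives Priya.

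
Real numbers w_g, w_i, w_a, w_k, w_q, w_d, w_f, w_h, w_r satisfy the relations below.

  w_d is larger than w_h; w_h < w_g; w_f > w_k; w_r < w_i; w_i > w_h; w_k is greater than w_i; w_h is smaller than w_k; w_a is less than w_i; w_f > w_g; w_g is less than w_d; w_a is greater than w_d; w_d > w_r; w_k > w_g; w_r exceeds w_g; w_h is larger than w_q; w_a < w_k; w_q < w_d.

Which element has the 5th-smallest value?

w_d

The consecutive relations fix a unique order: w_q < w_h < w_g < w_r < w_d < w_a < w_i < w_k < w_f.
Counting 5 from the smallest end gives w_d.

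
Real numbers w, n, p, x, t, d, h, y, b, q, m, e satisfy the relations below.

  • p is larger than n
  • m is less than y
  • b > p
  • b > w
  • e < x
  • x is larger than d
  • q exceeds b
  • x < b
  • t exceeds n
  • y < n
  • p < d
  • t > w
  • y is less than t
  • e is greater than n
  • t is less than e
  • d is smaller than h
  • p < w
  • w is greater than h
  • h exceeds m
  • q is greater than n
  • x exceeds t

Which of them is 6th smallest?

The consecutive relations fix a unique order: m < y < n < p < d < h < w < t < e < x < b < q.
Counting 6 from the smallest end gives h.

h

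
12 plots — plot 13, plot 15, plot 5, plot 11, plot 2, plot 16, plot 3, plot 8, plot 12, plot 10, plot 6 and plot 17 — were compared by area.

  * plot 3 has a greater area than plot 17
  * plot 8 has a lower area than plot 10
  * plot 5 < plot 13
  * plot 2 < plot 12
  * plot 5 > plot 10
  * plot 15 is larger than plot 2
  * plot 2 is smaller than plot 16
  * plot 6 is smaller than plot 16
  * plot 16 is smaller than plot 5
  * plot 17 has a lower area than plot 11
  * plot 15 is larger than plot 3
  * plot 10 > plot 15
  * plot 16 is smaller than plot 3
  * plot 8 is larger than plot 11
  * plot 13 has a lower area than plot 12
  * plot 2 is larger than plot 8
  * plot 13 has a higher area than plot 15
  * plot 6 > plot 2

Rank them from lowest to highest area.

Each adjacent pair is fixed by a given relation: plot 17 < plot 11; plot 11 < plot 8; plot 8 < plot 2; plot 2 < plot 6; plot 6 < plot 16; plot 16 < plot 3; plot 3 < plot 15; plot 15 < plot 10; plot 10 < plot 5; plot 5 < plot 13; plot 13 < plot 12. Chaining them end to end gives the full order.

plot 17 < plot 11 < plot 8 < plot 2 < plot 6 < plot 16 < plot 3 < plot 15 < plot 10 < plot 5 < plot 13 < plot 12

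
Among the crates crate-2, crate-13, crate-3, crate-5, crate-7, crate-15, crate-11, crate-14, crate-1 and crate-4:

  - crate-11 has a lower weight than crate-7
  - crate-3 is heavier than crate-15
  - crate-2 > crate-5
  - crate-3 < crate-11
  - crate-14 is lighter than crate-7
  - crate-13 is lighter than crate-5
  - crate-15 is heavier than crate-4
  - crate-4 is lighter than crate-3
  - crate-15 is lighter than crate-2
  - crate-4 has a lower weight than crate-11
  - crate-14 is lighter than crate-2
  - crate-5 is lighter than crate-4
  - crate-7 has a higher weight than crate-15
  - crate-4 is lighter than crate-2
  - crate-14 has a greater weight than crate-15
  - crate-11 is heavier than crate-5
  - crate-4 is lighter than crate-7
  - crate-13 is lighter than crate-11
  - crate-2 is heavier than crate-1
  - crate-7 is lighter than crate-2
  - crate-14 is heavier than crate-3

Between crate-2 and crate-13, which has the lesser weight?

crate-13 < crate-5 < crate-4 < crate-15 < crate-3 < crate-11 < crate-7 < crate-2, by transitivity through crate-5, crate-4, crate-15, crate-3, crate-11, crate-7.
So crate-13 < crate-2; crate-13 is the lighter of the two.

crate-13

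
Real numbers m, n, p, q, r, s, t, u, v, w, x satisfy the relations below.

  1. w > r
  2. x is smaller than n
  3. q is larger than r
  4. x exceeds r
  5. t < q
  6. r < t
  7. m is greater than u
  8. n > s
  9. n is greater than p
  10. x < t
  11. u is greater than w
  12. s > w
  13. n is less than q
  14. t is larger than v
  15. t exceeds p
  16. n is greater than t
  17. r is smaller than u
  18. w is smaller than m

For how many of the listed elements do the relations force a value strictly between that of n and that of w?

Chaining upward from w reaches: s, q, u, m.
Chaining downward from n reaches: r, p, v, s, x, t.
Strictly between w and n are those in both lists: s — 1 element.

1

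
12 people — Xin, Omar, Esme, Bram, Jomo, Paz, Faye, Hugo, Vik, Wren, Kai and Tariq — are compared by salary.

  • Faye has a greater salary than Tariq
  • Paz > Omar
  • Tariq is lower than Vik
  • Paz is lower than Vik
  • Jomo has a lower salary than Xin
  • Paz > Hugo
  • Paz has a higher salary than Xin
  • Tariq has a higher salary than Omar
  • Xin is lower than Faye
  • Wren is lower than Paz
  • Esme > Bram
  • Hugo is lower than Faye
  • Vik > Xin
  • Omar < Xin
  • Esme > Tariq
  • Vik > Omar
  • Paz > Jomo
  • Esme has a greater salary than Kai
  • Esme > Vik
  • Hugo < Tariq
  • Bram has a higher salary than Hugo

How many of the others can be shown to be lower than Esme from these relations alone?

The elements the relations force below Esme are Omar, Jomo, Hugo, Tariq, Xin, Wren, Paz, Kai, Bram, Vik — no chain reaches any other.
That is 10.

10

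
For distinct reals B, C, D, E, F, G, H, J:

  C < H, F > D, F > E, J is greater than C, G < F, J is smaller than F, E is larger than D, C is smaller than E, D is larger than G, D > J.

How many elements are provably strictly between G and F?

2

The relations place G below F. An element lies strictly between them when it is forced above G and also forced below F.
Above G: {D, E}. Below F: {C, J, D, E}.
Intersection: {D, E} — 2.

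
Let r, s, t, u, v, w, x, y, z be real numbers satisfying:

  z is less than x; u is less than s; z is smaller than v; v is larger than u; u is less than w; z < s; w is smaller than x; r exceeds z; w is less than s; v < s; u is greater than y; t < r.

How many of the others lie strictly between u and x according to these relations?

Chaining upward from u reaches: w, v, s.
Chaining downward from x reaches: y, z, w.
Strictly between u and x are those in both lists: w — 1 element.

1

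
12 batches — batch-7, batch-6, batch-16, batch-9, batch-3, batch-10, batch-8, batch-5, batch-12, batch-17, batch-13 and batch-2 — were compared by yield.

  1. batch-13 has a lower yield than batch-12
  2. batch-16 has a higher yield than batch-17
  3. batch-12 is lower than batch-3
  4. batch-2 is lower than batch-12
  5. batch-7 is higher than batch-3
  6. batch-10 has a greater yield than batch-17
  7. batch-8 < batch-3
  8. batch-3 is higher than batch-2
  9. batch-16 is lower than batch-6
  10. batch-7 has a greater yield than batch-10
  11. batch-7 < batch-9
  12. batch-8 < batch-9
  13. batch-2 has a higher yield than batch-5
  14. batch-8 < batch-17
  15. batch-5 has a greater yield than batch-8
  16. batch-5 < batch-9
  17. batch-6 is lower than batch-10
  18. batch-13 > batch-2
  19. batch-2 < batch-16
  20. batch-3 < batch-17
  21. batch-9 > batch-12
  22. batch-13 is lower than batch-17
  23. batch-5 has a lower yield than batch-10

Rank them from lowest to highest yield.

Nothing is placed below batch-8, so it is least; from there batch-8 < batch-5; batch-5 < batch-2; batch-2 < batch-13; batch-13 < batch-12; batch-12 < batch-3; batch-3 < batch-17; batch-17 < batch-16; batch-16 < batch-6; batch-6 < batch-10; batch-10 < batch-7; batch-7 < batch-9, each given directly.

batch-8 < batch-5 < batch-2 < batch-13 < batch-12 < batch-3 < batch-17 < batch-16 < batch-6 < batch-10 < batch-7 < batch-9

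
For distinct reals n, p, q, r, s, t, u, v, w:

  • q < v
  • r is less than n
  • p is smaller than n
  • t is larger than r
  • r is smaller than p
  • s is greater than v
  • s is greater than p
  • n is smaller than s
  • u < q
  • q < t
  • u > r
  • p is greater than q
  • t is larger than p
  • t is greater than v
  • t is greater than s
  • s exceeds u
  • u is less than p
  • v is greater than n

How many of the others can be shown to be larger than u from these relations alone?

6

Directly above u: q, p, s.
One step further: n, v, t (6 so far).
Nothing else is reachable above u; 6 in all.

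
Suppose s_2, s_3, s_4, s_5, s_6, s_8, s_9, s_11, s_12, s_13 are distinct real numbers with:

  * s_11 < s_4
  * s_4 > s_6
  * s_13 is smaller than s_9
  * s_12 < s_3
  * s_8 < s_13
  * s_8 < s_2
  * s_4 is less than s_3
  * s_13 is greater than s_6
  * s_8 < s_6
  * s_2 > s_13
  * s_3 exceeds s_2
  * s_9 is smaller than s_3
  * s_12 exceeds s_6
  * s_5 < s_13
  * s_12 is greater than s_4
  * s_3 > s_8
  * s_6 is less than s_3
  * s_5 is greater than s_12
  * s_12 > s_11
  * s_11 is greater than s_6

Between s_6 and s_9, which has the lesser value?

s_6

The relevant relations are s_6 < s_11; s_11 < s_4; s_4 < s_12; s_12 < s_5; s_5 < s_13; s_13 < s_9.
Chaining these gives s_6 < s_11 < s_4 < s_12 < s_5 < s_13 < s_9.
So s_6 < s_9; s_6 is the smaller of the two.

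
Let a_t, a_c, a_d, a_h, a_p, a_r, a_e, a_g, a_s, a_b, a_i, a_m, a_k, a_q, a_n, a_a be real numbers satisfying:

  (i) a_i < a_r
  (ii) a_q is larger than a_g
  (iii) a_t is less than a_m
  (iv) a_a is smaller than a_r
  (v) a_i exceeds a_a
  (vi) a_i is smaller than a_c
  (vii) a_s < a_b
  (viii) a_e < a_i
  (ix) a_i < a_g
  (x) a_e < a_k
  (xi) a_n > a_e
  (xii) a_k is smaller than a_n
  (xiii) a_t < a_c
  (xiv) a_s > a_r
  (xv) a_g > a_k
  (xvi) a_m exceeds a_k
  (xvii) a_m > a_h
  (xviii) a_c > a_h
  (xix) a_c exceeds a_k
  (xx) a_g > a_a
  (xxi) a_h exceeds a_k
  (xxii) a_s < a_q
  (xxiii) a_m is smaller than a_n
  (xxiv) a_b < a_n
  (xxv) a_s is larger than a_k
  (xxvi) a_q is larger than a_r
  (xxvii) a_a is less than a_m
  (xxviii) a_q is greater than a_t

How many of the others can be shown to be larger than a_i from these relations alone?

7

Directly above a_i: a_r, a_c, a_g.
One step further: a_s, a_q (5 so far).
One step further: a_b (6 so far).
One step further: a_n (7 so far).
Nothing else is reachable above a_i; 7 in all.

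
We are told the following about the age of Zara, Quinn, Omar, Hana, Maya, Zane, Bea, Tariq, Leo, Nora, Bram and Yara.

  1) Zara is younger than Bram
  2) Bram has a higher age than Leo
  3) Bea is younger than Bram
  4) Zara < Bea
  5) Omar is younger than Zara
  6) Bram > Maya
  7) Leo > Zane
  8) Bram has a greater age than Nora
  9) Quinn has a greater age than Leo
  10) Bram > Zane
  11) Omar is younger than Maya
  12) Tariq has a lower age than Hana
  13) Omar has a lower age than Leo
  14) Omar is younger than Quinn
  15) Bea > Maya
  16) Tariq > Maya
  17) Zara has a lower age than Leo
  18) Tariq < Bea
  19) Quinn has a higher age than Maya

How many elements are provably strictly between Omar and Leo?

The relations place Omar below Leo. An element lies strictly between them when it is forced above Omar and also forced below Leo.
Above Omar: {Zara, Maya, Quinn, Tariq, Bea, Bram, Hana}. Below Leo: {Zane, Zara}.
Intersection: {Zara} — 1.

1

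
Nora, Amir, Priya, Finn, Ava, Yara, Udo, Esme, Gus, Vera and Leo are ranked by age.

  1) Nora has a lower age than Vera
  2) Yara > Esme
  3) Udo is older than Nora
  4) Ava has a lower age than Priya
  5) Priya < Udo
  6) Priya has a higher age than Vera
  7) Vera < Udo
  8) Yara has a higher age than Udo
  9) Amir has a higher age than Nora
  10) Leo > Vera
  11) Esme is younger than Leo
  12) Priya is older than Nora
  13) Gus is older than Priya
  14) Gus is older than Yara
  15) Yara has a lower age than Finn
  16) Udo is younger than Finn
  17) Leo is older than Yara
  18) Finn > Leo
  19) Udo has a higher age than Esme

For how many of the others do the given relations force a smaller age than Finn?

Directly below Finn: Udo, Yara, Leo.
One step further: Nora, Vera, Priya, Esme (7 so far).
One step further: Ava (8 so far).
Nothing else is reachable below Finn; 8 in all.

8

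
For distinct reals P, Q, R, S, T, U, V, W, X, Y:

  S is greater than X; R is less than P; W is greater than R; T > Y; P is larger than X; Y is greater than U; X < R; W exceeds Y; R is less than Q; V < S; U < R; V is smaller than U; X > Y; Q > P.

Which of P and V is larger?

P

Chaining the given relations: V < U < Y < X < R < P.
So V < P; P is the larger of the two.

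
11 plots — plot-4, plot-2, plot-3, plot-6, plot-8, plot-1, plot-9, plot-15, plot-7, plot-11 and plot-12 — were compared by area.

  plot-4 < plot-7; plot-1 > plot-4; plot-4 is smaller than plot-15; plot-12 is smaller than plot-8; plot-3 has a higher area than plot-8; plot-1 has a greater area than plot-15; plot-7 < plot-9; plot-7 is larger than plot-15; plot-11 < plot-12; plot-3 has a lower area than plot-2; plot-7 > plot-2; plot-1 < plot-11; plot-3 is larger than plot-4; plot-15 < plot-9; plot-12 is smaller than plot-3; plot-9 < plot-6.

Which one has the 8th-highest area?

Chaining the given pairs: plot-4 < plot-15 < plot-1 < plot-11 < plot-12 < plot-8 < plot-3 < plot-2 < plot-7 < plot-9 < plot-6.
The 8th largest is plot-11.

plot-11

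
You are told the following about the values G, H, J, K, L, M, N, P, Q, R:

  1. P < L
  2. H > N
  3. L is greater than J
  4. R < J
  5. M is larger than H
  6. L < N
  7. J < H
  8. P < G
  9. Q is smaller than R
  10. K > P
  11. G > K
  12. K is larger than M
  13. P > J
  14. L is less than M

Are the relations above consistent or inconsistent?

The single ordering Q < R < J < P < L < N < H < M < K < G satisfies every listed relation, so no contradiction arises.

consistent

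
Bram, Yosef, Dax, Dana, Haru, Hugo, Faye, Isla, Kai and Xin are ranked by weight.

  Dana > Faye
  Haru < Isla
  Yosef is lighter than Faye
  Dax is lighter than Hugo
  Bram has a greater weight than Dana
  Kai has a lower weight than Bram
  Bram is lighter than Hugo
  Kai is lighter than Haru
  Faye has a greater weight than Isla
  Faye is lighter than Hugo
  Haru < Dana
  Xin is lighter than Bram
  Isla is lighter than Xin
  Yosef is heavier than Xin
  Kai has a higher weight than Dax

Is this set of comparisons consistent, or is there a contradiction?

consistent

Every relation is compatible with Dax < Kai < Haru < Isla < Xin < Yosef < Faye < Dana < Bram < Hugo; the set is consistent.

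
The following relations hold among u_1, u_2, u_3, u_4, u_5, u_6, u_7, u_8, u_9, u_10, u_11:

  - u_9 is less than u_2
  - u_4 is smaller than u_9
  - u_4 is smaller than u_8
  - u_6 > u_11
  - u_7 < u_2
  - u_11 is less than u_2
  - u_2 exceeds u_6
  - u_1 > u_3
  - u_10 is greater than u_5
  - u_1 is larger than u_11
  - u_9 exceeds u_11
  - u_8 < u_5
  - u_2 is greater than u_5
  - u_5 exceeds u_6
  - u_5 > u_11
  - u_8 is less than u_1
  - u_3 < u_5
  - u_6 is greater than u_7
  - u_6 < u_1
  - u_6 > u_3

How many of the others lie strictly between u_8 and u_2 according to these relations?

1

Chaining upward from u_8 reaches: u_5, u_1, u_10.
Chaining downward from u_2 reaches: u_11, u_4, u_7, u_3, u_6, u_5, u_9.
Strictly between u_8 and u_2 are those in both lists: u_5 — 1 element.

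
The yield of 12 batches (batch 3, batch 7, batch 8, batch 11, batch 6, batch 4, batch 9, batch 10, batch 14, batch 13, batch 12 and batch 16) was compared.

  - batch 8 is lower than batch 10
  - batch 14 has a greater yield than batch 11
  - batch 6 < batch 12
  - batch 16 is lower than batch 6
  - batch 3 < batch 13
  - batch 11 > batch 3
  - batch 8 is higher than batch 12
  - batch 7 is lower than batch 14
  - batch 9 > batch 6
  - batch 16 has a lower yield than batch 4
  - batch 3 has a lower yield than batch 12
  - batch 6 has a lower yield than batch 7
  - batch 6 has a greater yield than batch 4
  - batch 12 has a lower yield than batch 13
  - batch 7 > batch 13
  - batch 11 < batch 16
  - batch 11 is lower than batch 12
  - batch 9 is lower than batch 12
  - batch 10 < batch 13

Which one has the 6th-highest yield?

batch 12

Chaining the given pairs: batch 3 < batch 11 < batch 16 < batch 4 < batch 6 < batch 9 < batch 12 < batch 8 < batch 10 < batch 13 < batch 7 < batch 14.
Counting 6 from the largest end gives batch 12.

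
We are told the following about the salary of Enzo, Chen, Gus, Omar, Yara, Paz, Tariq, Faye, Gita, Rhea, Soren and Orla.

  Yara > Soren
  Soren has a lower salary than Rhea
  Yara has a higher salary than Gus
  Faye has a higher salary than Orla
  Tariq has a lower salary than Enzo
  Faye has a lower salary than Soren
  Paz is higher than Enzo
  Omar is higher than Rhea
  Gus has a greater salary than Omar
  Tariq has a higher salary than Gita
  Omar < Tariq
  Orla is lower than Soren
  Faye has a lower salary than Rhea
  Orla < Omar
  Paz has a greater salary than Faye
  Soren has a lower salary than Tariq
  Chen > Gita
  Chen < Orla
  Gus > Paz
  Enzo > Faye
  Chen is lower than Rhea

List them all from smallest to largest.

Gita < Chen < Orla < Faye < Soren < Rhea < Omar < Tariq < Enzo < Paz < Gus < Yara

Nothing is placed below Gita, so it is least; from there Gita < Chen; Chen < Orla; Orla < Faye; Faye < Soren; Soren < Rhea; Rhea < Omar; Omar < Tariq; Tariq < Enzo; Enzo < Paz; Paz < Gus; Gus < Yara, each given directly.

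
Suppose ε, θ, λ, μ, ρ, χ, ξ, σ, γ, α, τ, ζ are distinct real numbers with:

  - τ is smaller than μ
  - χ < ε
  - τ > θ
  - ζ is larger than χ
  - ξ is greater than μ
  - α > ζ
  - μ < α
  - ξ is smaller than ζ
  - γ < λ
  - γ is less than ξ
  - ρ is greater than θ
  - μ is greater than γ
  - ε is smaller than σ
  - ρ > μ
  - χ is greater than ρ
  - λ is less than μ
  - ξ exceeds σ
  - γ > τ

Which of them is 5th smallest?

μ

Piecing the relations together gives one ordering: θ < τ < γ < λ < μ < ρ < χ < ε < σ < ξ < ζ < α.
Counting 5 from the smallest end gives μ.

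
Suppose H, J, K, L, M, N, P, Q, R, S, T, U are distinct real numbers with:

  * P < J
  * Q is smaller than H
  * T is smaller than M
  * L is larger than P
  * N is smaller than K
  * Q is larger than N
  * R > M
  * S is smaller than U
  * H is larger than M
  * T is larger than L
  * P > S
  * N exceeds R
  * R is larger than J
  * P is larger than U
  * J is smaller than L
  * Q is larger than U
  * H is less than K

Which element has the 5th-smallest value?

L

The consecutive relations fix a unique order: S < U < P < J < L < T < M < R < N < Q < H < K.
The 5th smallest is L.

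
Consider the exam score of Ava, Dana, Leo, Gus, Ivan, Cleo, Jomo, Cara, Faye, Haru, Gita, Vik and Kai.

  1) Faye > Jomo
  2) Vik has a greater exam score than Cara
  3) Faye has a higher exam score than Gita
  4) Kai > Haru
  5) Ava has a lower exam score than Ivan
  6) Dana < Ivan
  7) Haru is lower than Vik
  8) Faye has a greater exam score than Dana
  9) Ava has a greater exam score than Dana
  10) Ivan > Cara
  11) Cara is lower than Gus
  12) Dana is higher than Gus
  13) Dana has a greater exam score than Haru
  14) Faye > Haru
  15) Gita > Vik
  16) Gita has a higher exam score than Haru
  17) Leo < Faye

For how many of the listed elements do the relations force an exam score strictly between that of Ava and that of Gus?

Chaining upward from Gus reaches: Dana, Faye, Ivan.
Chaining downward from Ava reaches: Haru, Cara, Dana.
Strictly between Gus and Ava are those in both lists: Dana — 1 element.

1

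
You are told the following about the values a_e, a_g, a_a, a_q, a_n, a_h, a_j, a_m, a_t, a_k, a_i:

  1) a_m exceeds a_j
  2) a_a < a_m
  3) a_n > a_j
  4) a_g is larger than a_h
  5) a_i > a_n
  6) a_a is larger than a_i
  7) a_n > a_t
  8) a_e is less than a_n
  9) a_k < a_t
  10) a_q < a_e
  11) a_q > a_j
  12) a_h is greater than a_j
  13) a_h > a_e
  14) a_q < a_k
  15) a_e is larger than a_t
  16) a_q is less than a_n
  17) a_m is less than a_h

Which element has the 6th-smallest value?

a_n

Piecing the relations together gives one ordering: a_j < a_q < a_k < a_t < a_e < a_n < a_i < a_a < a_m < a_h < a_g.
Counting 6 from the smallest end gives a_n.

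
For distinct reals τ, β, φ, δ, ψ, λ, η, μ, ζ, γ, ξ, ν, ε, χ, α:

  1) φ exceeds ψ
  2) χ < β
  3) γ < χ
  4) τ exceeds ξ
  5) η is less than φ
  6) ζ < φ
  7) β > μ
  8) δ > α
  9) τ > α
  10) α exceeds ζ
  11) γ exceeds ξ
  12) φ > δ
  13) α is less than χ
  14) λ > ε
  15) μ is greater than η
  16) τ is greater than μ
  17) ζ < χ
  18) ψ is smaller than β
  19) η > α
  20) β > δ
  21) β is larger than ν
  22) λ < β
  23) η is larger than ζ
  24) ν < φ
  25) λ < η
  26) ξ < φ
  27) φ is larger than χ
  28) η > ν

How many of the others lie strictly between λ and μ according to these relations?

Chaining upward from λ reaches: η, τ, φ, β.
Chaining downward from μ reaches: ν, ε, ζ, α, η.
Strictly between λ and μ are those in both lists: η — 1 element.

1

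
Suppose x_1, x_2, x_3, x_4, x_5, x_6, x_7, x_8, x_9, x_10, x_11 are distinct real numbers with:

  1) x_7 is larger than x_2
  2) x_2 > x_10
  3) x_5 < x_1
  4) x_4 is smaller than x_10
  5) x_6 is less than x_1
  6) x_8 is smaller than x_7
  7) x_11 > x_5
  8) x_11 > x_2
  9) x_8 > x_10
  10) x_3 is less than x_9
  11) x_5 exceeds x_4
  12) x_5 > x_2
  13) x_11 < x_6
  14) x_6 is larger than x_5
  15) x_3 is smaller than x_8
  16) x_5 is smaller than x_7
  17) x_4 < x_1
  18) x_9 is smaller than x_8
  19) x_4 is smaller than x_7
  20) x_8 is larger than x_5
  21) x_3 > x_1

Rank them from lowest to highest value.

x_4 < x_10 < x_2 < x_5 < x_11 < x_6 < x_1 < x_3 < x_9 < x_8 < x_7

The consecutive links are each given: x_4 < x_10; x_10 < x_2; x_2 < x_5; x_5 < x_11; x_11 < x_6; x_6 < x_1; x_1 < x_3; x_3 < x_9; x_9 < x_8; x_8 < x_7.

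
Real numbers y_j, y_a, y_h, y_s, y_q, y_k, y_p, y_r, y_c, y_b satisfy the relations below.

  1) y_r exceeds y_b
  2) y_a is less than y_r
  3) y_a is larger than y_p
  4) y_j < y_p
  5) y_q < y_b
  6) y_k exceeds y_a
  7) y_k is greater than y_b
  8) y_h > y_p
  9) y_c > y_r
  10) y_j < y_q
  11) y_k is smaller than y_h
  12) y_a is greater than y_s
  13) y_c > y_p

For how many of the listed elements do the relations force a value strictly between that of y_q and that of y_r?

The relations place y_q below y_r. An element lies strictly between them when it is forced above y_q and also forced below y_r.
Above y_q: {y_b, y_k, y_h, y_c}. Below y_r: {y_s, y_j, y_p, y_a, y_b}.
Intersection: {y_b} — 1.

1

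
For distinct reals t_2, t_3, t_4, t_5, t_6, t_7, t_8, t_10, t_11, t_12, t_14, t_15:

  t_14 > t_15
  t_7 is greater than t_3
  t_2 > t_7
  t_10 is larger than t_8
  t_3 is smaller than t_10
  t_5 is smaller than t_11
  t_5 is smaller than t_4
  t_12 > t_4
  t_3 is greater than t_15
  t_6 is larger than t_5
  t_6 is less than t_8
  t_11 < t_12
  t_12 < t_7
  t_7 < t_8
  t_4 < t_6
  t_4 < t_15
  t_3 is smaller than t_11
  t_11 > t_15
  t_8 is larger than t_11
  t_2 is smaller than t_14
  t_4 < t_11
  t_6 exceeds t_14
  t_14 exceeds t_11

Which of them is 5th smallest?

t_11

Chaining the given pairs: t_5 < t_4 < t_15 < t_3 < t_11 < t_12 < t_7 < t_2 < t_14 < t_6 < t_8 < t_10.
The 5th smallest is t_11.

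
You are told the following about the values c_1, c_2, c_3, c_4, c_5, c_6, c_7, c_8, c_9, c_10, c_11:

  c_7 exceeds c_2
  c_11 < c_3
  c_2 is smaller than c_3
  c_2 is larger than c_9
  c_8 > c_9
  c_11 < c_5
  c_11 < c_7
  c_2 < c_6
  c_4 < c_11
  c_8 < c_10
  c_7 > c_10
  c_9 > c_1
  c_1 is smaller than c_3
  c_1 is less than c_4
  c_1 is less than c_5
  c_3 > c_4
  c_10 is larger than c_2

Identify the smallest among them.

Chaining upward from c_1: directly above it, c_4, c_9, c_3, c_5; then c_11, c_2, c_8; then c_10, c_7, c_6.
That covers every other element, and nothing is given below c_1, so c_1 is the smallest.

c_1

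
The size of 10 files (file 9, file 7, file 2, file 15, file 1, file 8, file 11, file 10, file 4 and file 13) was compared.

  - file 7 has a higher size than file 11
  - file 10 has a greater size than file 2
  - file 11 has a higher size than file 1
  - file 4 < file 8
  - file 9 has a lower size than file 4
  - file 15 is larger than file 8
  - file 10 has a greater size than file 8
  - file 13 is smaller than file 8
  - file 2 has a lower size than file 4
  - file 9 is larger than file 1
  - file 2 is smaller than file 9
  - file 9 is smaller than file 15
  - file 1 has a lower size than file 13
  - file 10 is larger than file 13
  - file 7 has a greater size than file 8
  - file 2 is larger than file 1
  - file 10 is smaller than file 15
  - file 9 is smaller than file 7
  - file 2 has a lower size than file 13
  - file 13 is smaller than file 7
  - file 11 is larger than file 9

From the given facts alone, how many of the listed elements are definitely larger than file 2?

From file 2 the given relations immediately reach file 9, file 13, file 4, file 10.
From those, file 11, file 8, file 15, file 7 — 8 in total.
No other element is forced above file 2 by the given relations, so the count is 8.

8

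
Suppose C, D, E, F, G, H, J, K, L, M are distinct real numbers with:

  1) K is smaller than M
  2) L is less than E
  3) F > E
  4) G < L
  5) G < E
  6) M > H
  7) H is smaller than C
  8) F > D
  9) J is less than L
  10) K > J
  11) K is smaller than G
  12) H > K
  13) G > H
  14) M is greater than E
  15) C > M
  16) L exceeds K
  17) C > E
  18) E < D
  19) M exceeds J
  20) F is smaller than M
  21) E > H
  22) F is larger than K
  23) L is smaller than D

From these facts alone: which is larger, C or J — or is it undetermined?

Link the given pairs in sequence: J < K; K < H; H < G; G < L; L < E; E < D; D < F; F < M; M < C.
Together: J < K < H < G < L < E < D < F < M < C.
So C is larger.

C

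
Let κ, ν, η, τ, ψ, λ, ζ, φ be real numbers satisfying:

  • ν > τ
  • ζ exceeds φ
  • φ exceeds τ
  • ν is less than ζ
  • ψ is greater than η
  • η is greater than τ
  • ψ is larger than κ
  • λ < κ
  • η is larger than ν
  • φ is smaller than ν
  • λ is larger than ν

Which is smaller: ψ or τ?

τ

Chaining the given relations: τ < φ < ν < λ < κ < ψ.
So τ < ψ; τ is the smaller of the two.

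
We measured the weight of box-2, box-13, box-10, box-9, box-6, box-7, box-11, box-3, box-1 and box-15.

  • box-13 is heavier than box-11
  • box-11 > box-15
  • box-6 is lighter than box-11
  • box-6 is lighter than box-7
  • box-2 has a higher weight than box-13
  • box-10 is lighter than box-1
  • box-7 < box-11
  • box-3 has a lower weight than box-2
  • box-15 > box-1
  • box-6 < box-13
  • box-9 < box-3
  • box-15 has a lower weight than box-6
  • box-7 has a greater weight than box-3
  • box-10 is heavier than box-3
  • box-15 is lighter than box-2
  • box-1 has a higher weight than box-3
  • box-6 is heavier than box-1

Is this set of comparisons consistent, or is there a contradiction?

consistent

The single ordering box-9 < box-3 < box-10 < box-1 < box-15 < box-6 < box-7 < box-11 < box-13 < box-2 satisfies every listed relation, so no contradiction arises.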